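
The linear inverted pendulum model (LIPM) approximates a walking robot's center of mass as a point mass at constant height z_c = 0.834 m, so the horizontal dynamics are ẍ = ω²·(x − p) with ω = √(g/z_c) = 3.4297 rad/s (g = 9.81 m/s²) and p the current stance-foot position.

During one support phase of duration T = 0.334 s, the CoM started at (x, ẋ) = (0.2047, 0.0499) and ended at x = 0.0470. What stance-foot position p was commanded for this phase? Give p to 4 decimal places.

p = 0.4485

ωT = 3.4297·0.334 = 1.145520; cosh(ωT) = 1.731067, sinh(ωT) = 1.413008
x(T) = p + (x₀−p)·cosh(ωT) + (ẋ₀/ω)·sinh(ωT) ⇒ p·(1 − cosh) = x(T) − x₀·cosh − (ẋ₀/ω)·sinh
numerator   = 0.0470 − (0.2047)·1.731067 − (0.0499/3.4297)·1.413008 = -0.327908
denominator = 1 − 1.731067 = -0.731067
p = -0.327908 / -0.731067 = 0.4485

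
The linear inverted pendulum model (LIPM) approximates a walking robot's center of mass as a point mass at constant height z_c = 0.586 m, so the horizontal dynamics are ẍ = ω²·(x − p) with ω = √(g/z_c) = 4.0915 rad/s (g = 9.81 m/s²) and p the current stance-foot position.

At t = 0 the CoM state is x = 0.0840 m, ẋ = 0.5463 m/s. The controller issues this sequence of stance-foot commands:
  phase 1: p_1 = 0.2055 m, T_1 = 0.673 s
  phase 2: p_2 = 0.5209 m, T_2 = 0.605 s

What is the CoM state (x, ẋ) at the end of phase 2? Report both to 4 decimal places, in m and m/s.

phase 1: p=0.2055, T=0.673, ωT=2.753580, cosh=7.881212, sinh=7.817513; start (x,ẋ)=(0.084000, 0.546300) → end (x,ẋ)=(0.291733, 0.419286)
phase 2: p=0.5209, T=0.605, ωT=2.475357, cosh=5.985044, sinh=5.900911; start (x,ẋ)=(0.291733, 0.419286) → end (x,ẋ)=(-0.245968, -3.023477)

x = -0.2460, ẋ = -3.0235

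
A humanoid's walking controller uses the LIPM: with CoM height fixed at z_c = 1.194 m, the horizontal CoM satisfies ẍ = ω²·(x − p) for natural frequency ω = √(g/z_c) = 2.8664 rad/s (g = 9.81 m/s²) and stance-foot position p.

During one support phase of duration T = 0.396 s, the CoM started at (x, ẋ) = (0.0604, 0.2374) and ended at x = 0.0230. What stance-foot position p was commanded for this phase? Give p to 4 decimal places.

p = 0.2739

ωT = 2.8664·0.396 = 1.135094; cosh(ωT) = 1.716430, sinh(ωT) = 1.395038
x(T) = p + (x₀−p)·cosh(ωT) + (ẋ₀/ω)·sinh(ωT) ⇒ p·(1 − cosh) = x(T) − x₀·cosh − (ẋ₀/ω)·sinh
numerator   = 0.0230 − (0.0604)·1.716430 − (0.2374/2.8664)·1.395038 = -0.196212
denominator = 1 − 1.716430 = -0.716430
p = -0.196212 / -0.716430 = 0.2739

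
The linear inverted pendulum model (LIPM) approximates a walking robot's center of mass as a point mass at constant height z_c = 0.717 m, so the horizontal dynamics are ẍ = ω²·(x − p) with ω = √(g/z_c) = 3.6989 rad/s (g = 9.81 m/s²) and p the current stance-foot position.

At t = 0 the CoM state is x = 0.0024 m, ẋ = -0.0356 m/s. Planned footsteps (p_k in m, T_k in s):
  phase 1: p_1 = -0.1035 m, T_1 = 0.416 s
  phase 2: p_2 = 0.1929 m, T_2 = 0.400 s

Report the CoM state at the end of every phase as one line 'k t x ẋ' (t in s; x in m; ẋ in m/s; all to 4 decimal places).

phase 1: p=-0.1035, T=0.416, ωT=1.538742, cosh=2.436689, sinh=2.222038; start (x,ẋ)=(0.002400, -0.035600) → end (x,ẋ)=(0.133159, 0.783656)
phase 2: p=0.1929, T=0.400, ωT=1.479560, cosh=2.309376, sinh=2.081638; start (x,ẋ)=(0.133159, 0.783656) → end (x,ẋ)=(0.495956, 1.349768)

1 0.4160 0.1332 0.7837
2 0.8160 0.4960 1.3498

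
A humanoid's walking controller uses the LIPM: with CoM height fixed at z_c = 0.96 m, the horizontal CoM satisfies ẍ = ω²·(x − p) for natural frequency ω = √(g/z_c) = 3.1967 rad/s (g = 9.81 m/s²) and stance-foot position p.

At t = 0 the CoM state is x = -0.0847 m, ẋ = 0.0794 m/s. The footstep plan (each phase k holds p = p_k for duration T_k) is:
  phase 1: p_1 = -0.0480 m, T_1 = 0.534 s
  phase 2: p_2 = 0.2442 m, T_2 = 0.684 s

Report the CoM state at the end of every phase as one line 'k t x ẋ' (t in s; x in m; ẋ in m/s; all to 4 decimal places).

1 0.5340 -0.0863 -0.0867
2 1.2180 -1.3649 -5.0349

phase 1: p=-0.0480, T=0.534, ωT=1.707038, cosh=2.847005, sinh=2.665603; start (x,ẋ)=(-0.084700, 0.079400) → end (x,ẋ)=(-0.086277, -0.086673)
phase 2: p=0.2442, T=0.684, ωT=2.186543, cosh=4.508340, sinh=4.396036; start (x,ẋ)=(-0.086277, -0.086673) → end (x,ẋ)=(-1.364892, -5.034876)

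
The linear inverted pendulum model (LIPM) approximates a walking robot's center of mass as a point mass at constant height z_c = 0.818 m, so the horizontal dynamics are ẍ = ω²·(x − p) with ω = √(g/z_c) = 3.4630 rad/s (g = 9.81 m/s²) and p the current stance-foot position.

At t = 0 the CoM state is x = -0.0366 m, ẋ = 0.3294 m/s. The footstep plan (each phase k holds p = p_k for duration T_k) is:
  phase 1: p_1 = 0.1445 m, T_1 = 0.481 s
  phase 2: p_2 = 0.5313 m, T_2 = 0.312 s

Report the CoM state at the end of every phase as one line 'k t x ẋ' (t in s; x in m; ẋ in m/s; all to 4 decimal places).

1 0.4810 -0.1090 -0.6970
2 0.7930 -0.7829 -4.0349

phase 1: p=0.1445, T=0.481, ωT=1.665703, cosh=2.739224, sinh=2.550166; start (x,ẋ)=(-0.036600, 0.329400) → end (x,ẋ)=(-0.109002, -0.697035)
phase 2: p=0.5313, T=0.312, ωT=1.080456, cosh=1.642732, sinh=1.303291; start (x,ẋ)=(-0.109002, -0.697035) → end (x,ẋ)=(-0.782872, -4.034914)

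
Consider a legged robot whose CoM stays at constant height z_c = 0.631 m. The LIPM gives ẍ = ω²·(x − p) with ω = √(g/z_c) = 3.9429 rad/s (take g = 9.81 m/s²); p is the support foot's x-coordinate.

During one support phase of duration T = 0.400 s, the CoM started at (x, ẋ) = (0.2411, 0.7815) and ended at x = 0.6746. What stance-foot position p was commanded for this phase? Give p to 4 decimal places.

p = 0.2580

ωT = 3.9429·0.400 = 1.577160; cosh(ωT) = 2.523874, sinh(ωT) = 2.317313
x(T) = p + (x₀−p)·cosh(ωT) + (ẋ₀/ω)·sinh(ωT) ⇒ p·(1 − cosh) = x(T) − x₀·cosh − (ẋ₀/ω)·sinh
numerator   = 0.6746 − (0.2411)·2.523874 − (0.7815/3.9429)·2.317313 = -0.393208
denominator = 1 − 2.523874 = -1.523874
p = -0.393208 / -1.523874 = 0.2580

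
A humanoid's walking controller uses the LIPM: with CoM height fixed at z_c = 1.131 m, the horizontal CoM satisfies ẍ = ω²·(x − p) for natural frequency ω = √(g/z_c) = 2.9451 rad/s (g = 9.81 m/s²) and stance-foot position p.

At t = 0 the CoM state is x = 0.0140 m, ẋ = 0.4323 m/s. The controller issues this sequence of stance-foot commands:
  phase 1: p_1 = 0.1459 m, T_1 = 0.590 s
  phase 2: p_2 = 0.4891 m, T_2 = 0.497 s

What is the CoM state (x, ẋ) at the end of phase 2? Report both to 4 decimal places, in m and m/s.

phase 1: p=0.1459, T=0.590, ωT=1.737609, cosh=2.929839, sinh=2.753898; start (x,ẋ)=(0.014000, 0.432300) → end (x,ẋ)=(0.163688, 0.196794)
phase 2: p=0.4891, T=0.497, ωT=1.463715, cosh=2.276680, sinh=2.045305; start (x,ẋ)=(0.163688, 0.196794) → end (x,ẋ)=(-0.115089, -1.512121)

x = -0.1151, ẋ = -1.5121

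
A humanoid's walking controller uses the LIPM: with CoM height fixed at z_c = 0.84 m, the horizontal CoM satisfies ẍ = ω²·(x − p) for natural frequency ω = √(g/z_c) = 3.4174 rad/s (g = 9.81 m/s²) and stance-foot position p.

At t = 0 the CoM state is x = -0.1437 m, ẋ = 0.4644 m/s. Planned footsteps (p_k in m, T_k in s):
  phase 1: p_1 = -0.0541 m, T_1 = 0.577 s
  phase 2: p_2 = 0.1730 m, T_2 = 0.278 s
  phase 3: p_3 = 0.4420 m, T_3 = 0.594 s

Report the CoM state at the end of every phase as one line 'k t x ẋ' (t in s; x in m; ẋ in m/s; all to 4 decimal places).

1 0.5770 0.0965 0.6219
2 0.8550 0.2594 0.6368
3 1.4490 0.4319 0.1310

phase 1: p=-0.0541, T=0.577, ωT=1.971840, cosh=3.661541, sinh=3.522340; start (x,ẋ)=(-0.143700, 0.464400) → end (x,ẋ)=(0.096487, 0.621882)
phase 2: p=0.1730, T=0.278, ωT=0.950037, cosh=1.486266, sinh=1.099540; start (x,ẋ)=(0.096487, 0.621882) → end (x,ẋ)=(0.259370, 0.636778)
phase 3: p=0.4420, T=0.594, ωT=2.029936, cosh=3.872470, sinh=3.741126; start (x,ẋ)=(0.259370, 0.636778) → end (x,ẋ)=(0.431869, 0.130991)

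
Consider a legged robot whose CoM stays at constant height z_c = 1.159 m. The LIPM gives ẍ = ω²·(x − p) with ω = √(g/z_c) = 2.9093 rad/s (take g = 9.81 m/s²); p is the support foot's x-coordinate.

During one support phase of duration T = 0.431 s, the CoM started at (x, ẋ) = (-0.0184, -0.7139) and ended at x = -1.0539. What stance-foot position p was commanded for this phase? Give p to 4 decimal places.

p = 0.6976

ωT = 2.9093·0.431 = 1.253908; cosh(ωT) = 1.894699, sinh(ωT) = 1.609312
x(T) = p + (x₀−p)·cosh(ωT) + (ẋ₀/ω)·sinh(ωT) ⇒ p·(1 − cosh) = x(T) − x₀·cosh − (ẋ₀/ω)·sinh
numerator   = -1.0539 − (-0.0184)·1.894699 − (-0.7139/2.9093)·1.609312 = -0.624136
denominator = 1 − 1.894699 = -0.894699
p = -0.624136 / -0.894699 = 0.6976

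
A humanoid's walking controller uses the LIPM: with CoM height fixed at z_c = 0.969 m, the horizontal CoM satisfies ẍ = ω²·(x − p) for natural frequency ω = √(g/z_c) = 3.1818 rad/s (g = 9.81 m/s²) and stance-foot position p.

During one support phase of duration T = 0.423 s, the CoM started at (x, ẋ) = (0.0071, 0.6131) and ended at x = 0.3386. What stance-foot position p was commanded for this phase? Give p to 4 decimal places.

ωT = 3.1818·0.423 = 1.345901; cosh(ωT) = 2.050976, sinh(ωT) = 1.790671
x(T) = p + (x₀−p)·cosh(ωT) + (ẋ₀/ω)·sinh(ωT) ⇒ p·(1 − cosh) = x(T) − x₀·cosh − (ẋ₀/ω)·sinh
numerator   = 0.3386 − (0.0071)·2.050976 − (0.6131/3.1818)·1.790671 = -0.021006
denominator = 1 − 2.050976 = -1.050976
p = -0.021006 / -1.050976 = 0.0200

p = 0.0200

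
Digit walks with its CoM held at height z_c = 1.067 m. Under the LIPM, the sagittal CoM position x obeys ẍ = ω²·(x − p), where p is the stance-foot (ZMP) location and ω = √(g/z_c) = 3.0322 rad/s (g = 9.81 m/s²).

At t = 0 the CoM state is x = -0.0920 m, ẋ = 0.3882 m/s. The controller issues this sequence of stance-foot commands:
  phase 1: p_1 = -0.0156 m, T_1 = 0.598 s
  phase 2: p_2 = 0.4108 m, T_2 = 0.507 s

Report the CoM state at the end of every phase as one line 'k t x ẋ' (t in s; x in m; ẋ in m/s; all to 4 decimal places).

1 0.5980 0.1260 0.5304
2 1.1050 0.1057 -0.6254

phase 1: p=-0.0156, T=0.598, ωT=1.813256, cosh=3.146748, sinh=2.983625; start (x,ẋ)=(-0.092000, 0.388200) → end (x,ẋ)=(0.125970, 0.530381)
phase 2: p=0.4108, T=0.507, ωT=1.537325, cosh=2.433543, sinh=2.218588; start (x,ẋ)=(0.125970, 0.530381) → end (x,ẋ)=(0.105720, -0.625407)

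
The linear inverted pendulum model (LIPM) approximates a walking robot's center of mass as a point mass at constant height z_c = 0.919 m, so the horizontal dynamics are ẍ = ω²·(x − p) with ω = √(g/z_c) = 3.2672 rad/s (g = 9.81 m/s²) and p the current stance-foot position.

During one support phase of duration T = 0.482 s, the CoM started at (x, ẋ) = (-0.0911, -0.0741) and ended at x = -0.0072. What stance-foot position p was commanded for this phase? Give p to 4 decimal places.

ωT = 3.2672·0.482 = 1.574790; cosh(ωT) = 2.518390, sinh(ωT) = 2.311339
x(T) = p + (x₀−p)·cosh(ωT) + (ẋ₀/ω)·sinh(ωT) ⇒ p·(1 − cosh) = x(T) − x₀·cosh − (ẋ₀/ω)·sinh
numerator   = -0.0072 − (-0.0911)·2.518390 − (-0.0741/3.2672)·2.311339 = 0.274646
denominator = 1 − 2.518390 = -1.518390
p = 0.274646 / -1.518390 = -0.1809

p = -0.1809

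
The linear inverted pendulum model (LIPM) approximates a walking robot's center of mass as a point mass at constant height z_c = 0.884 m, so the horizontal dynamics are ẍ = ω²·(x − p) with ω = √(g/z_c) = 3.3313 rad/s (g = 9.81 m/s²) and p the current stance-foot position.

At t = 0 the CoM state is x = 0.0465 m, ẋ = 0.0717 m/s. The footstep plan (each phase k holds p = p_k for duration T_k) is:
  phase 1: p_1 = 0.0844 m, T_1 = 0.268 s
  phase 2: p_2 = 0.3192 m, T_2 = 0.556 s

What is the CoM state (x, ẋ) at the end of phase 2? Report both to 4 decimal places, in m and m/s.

phase 1: p=0.0844, T=0.268, ωT=0.892788, cosh=1.425721, sinh=1.016208; start (x,ẋ)=(0.046500, 0.071700) → end (x,ẋ)=(0.052237, -0.026079)
phase 2: p=0.3192, T=0.556, ωT=1.852203, cosh=3.265368, sinh=3.108477; start (x,ẋ)=(0.052237, -0.026079) → end (x,ẋ)=(-0.576866, -2.849628)

x = -0.5769, ẋ = -2.8496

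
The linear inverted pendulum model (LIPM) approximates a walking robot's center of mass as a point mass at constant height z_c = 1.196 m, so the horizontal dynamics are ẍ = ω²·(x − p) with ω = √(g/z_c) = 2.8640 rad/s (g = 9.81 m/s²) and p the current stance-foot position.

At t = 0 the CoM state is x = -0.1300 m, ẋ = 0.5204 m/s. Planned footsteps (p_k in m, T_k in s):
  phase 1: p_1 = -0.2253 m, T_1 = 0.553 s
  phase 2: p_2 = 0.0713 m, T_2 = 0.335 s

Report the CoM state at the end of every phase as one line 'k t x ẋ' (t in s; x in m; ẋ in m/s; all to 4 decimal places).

phase 1: p=-0.2253, T=0.553, ωT=1.583792, cosh=2.539298, sinh=2.334103; start (x,ẋ)=(-0.130000, 0.520400) → end (x,ẋ)=(0.440811, 1.958519)
phase 2: p=0.0713, T=0.335, ωT=0.959440, cosh=1.496671, sinh=1.113563; start (x,ẋ)=(0.440811, 1.958519) → end (x,ẋ)=(1.385836, 4.109718)

1 0.5530 0.4408 1.9585
2 0.8880 1.3858 4.1097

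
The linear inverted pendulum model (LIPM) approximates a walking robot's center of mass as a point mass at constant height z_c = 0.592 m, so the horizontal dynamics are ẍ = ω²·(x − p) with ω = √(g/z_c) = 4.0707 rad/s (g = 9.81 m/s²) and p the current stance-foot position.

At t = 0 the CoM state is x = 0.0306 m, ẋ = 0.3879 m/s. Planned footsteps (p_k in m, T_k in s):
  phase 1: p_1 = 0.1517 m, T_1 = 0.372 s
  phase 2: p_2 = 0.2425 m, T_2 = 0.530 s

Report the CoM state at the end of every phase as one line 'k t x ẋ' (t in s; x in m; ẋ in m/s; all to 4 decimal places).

phase 1: p=0.1517, T=0.372, ωT=1.514300, cosh=2.383101, sinh=2.163139; start (x,ẋ)=(0.030600, 0.387900) → end (x,ẋ)=(0.069234, -0.141940)
phase 2: p=0.2425, T=0.530, ωT=2.157471, cosh=4.382427, sinh=4.266809; start (x,ẋ)=(0.069234, -0.141940) → end (x,ẋ)=(-0.665605, -3.631489)

1 0.3720 0.0692 -0.1419
2 0.9020 -0.6656 -3.6315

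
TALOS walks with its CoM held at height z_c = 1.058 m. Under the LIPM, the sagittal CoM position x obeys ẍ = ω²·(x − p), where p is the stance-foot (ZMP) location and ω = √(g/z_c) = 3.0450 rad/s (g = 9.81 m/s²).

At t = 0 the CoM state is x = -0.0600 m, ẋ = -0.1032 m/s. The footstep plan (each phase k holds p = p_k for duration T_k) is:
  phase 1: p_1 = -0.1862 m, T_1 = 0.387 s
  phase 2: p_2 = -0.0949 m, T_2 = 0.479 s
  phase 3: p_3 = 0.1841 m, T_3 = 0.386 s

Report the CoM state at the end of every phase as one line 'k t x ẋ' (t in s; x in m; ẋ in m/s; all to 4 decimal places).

phase 1: p=-0.1862, T=0.387, ωT=1.178415, cosh=1.778493, sinh=1.470727; start (x,ẋ)=(-0.060000, -0.103200) → end (x,ẋ)=(-0.011599, 0.381629)
phase 2: p=-0.0949, T=0.479, ωT=1.458555, cosh=2.266157, sinh=2.033585; start (x,ẋ)=(-0.011599, 0.381629) → end (x,ẋ)=(0.348741, 1.380650)
phase 3: p=0.1841, T=0.386, ωT=1.175370, cosh=1.774023, sinh=1.465318; start (x,ẋ)=(0.348741, 1.380650) → end (x,ẋ)=(1.140574, 3.183914)

1 0.3870 -0.0116 0.3816
2 0.8660 0.3487 1.3807
3 1.2520 1.1406 3.1839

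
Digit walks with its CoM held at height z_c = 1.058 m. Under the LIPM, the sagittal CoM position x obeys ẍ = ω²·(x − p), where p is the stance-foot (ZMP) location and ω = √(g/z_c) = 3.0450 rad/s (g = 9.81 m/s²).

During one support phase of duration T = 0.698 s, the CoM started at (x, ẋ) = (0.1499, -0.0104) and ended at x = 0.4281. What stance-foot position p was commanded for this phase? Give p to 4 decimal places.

p = 0.0599

ωT = 3.0450·0.698 = 2.125410; cosh(ωT) = 4.247858, sinh(ωT) = 4.128474
x(T) = p + (x₀−p)·cosh(ωT) + (ẋ₀/ω)·sinh(ωT) ⇒ p·(1 − cosh) = x(T) − x₀·cosh − (ẋ₀/ω)·sinh
numerator   = 0.4281 − (0.1499)·4.247858 − (-0.0104/3.0450)·4.128474 = -0.194553
denominator = 1 − 4.247858 = -3.247858
p = -0.194553 / -3.247858 = 0.0599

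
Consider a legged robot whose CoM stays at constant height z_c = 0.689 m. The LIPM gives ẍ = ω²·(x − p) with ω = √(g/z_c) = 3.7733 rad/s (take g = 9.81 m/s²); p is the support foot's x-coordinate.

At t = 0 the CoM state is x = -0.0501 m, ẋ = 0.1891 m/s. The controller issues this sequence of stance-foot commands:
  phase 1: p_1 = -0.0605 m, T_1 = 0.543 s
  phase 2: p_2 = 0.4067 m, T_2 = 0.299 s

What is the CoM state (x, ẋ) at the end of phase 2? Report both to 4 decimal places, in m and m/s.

phase 1: p=-0.0605, T=0.543, ωT=2.048902, cosh=3.944126, sinh=3.815250; start (x,ẋ)=(-0.050100, 0.189100) → end (x,ẋ)=(0.171721, 0.895553)
phase 2: p=0.4067, T=0.299, ωT=1.128217, cosh=1.706875, sinh=1.383266; start (x,ẋ)=(0.171721, 0.895553) → end (x,ẋ)=(0.333924, 0.302132)

x = 0.3339, ẋ = 0.3021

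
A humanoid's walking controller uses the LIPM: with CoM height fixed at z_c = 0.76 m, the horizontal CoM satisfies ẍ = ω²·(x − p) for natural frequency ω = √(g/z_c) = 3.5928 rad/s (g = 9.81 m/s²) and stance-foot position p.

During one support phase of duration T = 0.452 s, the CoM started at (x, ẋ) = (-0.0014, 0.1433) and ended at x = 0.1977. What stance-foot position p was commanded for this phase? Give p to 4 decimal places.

ωT = 3.5928·0.452 = 1.623946; cosh(ωT) = 2.635093, sinh(ωT) = 2.437974
x(T) = p + (x₀−p)·cosh(ωT) + (ẋ₀/ω)·sinh(ωT) ⇒ p·(1 − cosh) = x(T) − x₀·cosh − (ẋ₀/ω)·sinh
numerator   = 0.1977 − (-0.0014)·2.635093 − (0.1433/3.5928)·2.437974 = 0.104150
denominator = 1 − 2.635093 = -1.635093
p = 0.104150 / -1.635093 = -0.0637

p = -0.0637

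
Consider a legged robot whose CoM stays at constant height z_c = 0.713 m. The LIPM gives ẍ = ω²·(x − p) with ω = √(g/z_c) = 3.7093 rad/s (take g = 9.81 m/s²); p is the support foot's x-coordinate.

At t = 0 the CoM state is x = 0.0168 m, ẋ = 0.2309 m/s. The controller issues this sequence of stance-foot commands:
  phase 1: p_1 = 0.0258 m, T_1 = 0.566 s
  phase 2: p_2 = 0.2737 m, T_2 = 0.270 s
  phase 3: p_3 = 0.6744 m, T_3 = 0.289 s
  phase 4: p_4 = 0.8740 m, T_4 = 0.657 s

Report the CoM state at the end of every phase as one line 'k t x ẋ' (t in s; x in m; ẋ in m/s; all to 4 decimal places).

1 0.5660 0.2387 0.8222
2 0.8360 0.4807 1.1175
3 1.1250 0.7468 0.8971
4 1.7820 1.5138 2.4929

phase 1: p=0.0258, T=0.566, ωT=2.099464, cosh=4.142157, sinh=4.019635; start (x,ẋ)=(0.016800, 0.230900) → end (x,ẋ)=(0.238739, 0.822234)
phase 2: p=0.2737, T=0.270, ωT=1.001511, cosh=1.544858, sinh=1.177534; start (x,ẋ)=(0.238739, 0.822234) → end (x,ẋ)=(0.480711, 1.117529)
phase 3: p=0.6744, T=0.289, ωT=1.071988, cosh=1.631754, sinh=1.289426; start (x,ẋ)=(0.480711, 1.117529) → end (x,ẋ)=(0.746823, 0.897146)
phase 4: p=0.8740, T=0.657, ωT=2.437010, cosh=5.763105, sinh=5.675683; start (x,ẋ)=(0.746823, 0.897146) → end (x,ẋ)=(1.513811, 2.492921)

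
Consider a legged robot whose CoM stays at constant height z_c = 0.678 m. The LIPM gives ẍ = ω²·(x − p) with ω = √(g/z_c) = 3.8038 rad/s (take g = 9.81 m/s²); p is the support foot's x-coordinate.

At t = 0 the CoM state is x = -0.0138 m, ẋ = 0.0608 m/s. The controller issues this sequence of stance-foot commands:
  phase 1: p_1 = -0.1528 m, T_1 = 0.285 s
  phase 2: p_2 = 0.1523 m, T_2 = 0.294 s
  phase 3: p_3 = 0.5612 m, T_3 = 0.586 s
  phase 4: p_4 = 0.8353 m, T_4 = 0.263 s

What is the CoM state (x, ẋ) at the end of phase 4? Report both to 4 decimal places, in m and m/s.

x = 1.1563, ẋ = 1.6790

phase 1: p=-0.1528, T=0.285, ωT=1.084083, cosh=1.647470, sinh=1.309258; start (x,ẋ)=(-0.013800, 0.060800) → end (x,ẋ)=(0.097125, 0.792408)
phase 2: p=0.1523, T=0.294, ωT=1.118317, cosh=1.693265, sinh=1.366436; start (x,ẋ)=(0.097125, 0.792408) → end (x,ẋ)=(0.343531, 1.054978)
phase 3: p=0.5612, T=0.586, ωT=2.229027, cosh=4.699226, sinh=4.591593; start (x,ẋ)=(0.343531, 1.054978) → end (x,ẋ)=(0.811795, 1.155880)
phase 4: p=0.8353, T=0.263, ωT=1.000399, cosh=1.543550, sinh=1.175818; start (x,ẋ)=(0.811795, 1.155880) → end (x,ẋ)=(1.156320, 1.679030)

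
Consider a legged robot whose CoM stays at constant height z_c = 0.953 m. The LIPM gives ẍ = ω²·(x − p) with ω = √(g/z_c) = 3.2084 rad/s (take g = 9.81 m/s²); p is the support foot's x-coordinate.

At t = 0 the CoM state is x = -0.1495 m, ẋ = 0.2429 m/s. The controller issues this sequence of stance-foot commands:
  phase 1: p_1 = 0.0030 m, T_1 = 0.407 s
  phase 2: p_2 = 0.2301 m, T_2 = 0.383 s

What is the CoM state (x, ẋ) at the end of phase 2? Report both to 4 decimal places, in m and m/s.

x = -0.6844, ẋ = -2.6629

phase 1: p=0.0030, T=0.407, ωT=1.305819, cosh=1.980830, sinh=1.709880; start (x,ẋ)=(-0.149500, 0.242900) → end (x,ẋ)=(-0.169626, -0.355468)
phase 2: p=0.2301, T=0.383, ωT=1.228817, cosh=1.854912, sinh=1.562273; start (x,ẋ)=(-0.169626, -0.355468) → end (x,ẋ)=(-0.684445, -2.662947)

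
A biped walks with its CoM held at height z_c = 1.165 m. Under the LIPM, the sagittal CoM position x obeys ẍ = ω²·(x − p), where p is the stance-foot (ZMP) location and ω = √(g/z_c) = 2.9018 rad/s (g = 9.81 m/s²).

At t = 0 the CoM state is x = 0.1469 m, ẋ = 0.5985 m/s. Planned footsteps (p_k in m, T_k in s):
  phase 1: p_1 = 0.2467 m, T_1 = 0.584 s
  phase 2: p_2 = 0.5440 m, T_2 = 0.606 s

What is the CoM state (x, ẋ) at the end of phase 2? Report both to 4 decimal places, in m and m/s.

phase 1: p=0.2467, T=0.584, ωT=1.694651, cosh=2.814205, sinh=2.630542; start (x,ẋ)=(0.146900, 0.598500) → end (x,ẋ)=(0.508395, 0.922498)
phase 2: p=0.5440, T=0.606, ωT=1.758491, cosh=2.987988, sinh=2.815684; start (x,ẋ)=(0.508395, 0.922498) → end (x,ẋ)=(1.332733, 2.465500)

x = 1.3327, ẋ = 2.4655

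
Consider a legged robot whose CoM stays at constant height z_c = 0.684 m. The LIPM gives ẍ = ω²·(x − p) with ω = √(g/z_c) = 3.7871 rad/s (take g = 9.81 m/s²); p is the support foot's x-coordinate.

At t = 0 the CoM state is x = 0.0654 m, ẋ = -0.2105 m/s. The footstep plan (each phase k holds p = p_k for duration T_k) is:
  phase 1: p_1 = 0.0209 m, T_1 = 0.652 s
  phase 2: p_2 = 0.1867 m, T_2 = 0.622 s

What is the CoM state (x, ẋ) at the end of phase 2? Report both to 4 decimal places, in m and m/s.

x = -1.3851, ẋ = -5.8962

phase 1: p=0.0209, T=0.652, ωT=2.469189, cosh=5.948759, sinh=5.864106; start (x,ẋ)=(0.065400, -0.210500) → end (x,ẋ)=(-0.040327, -0.263960)
phase 2: p=0.1867, T=0.622, ωT=2.355576, cosh=5.319521, sinh=5.224682; start (x,ẋ)=(-0.040327, -0.263960) → end (x,ẋ)=(-1.385135, -5.896191)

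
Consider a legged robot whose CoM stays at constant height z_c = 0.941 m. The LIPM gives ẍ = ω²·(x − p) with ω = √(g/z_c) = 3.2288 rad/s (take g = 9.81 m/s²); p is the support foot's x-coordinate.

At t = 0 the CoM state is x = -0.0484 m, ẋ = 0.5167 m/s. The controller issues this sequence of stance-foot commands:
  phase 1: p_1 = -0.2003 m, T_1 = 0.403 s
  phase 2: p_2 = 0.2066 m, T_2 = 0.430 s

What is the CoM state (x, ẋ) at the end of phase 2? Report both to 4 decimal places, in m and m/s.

x = 1.6367, ẋ = 4.9472

phase 1: p=-0.2003, T=0.403, ωT=1.301206, cosh=1.972965, sinh=1.700761; start (x,ẋ)=(-0.048400, 0.516700) → end (x,ẋ)=(0.371564, 1.853577)
phase 2: p=0.2066, T=0.430, ωT=1.388384, cosh=2.128923, sinh=1.879445; start (x,ẋ)=(0.371564, 1.853577) → end (x,ẋ)=(1.636739, 4.947180)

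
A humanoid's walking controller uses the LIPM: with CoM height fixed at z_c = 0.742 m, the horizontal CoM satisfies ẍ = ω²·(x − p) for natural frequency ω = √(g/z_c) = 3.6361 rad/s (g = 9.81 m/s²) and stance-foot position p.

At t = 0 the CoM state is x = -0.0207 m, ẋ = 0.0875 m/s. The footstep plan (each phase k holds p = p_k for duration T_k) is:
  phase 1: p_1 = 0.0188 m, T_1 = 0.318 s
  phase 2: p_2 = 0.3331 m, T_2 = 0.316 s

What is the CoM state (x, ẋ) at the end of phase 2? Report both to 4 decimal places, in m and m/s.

x = -0.2931, ẋ = -1.8916

phase 1: p=0.0188, T=0.318, ωT=1.156280, cosh=1.746371, sinh=1.431717; start (x,ẋ)=(-0.020700, 0.087500) → end (x,ẋ)=(-0.015728, -0.052824)
phase 2: p=0.3331, T=0.316, ωT=1.149008, cosh=1.736006, sinh=1.419055; start (x,ẋ)=(-0.015728, -0.052824) → end (x,ẋ)=(-0.293084, -1.891597)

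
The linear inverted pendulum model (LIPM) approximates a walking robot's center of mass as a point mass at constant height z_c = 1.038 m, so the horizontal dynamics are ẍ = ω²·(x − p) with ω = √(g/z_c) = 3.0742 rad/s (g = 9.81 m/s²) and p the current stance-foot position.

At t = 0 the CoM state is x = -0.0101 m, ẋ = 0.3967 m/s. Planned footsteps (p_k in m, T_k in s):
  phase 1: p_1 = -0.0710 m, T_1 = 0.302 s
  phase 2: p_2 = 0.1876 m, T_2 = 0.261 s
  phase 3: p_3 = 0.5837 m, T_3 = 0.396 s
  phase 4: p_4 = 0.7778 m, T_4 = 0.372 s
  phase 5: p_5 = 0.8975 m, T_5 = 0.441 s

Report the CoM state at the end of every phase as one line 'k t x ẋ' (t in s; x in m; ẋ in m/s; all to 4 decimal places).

phase 1: p=-0.0710, T=0.302, ωT=0.928408, cosh=1.462830, sinh=1.067648; start (x,ẋ)=(-0.010100, 0.396700) → end (x,ẋ)=(0.155857, 0.780189)
phase 2: p=0.1876, T=0.261, ωT=0.802366, cosh=1.339540, sinh=0.891273; start (x,ẋ)=(0.155857, 0.780189) → end (x,ẋ)=(0.371272, 0.958121)
phase 3: p=0.5837, T=0.396, ωT=1.217383, cosh=1.837170, sinh=1.541166; start (x,ẋ)=(0.371272, 0.958121) → end (x,ẋ)=(0.673762, 0.753779)
phase 4: p=0.7778, T=0.372, ωT=1.143602, cosh=1.728361, sinh=1.409692; start (x,ẋ)=(0.673762, 0.753779) → end (x,ẋ)=(0.943634, 0.851935)
phase 5: p=0.8975, T=0.441, ωT=1.355722, cosh=2.068661, sinh=1.810900; start (x,ẋ)=(0.943634, 0.851935) → end (x,ẋ)=(1.494780, 2.019196)

1 0.3020 0.1559 0.7802
2 0.5630 0.3713 0.9581
3 0.9590 0.6738 0.7538
4 1.3310 0.9436 0.8519
5 1.7720 1.4948 2.0192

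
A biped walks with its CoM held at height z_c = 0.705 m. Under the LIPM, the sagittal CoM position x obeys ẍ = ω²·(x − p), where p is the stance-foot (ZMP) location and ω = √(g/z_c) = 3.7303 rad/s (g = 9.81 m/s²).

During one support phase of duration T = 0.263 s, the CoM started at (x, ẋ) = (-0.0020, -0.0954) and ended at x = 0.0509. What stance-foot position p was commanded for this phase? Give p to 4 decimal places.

ωT = 3.7303·0.263 = 0.981069; cosh(ωT) = 1.521108, sinh(ωT) = 1.146198
x(T) = p + (x₀−p)·cosh(ωT) + (ẋ₀/ω)·sinh(ωT) ⇒ p·(1 − cosh) = x(T) − x₀·cosh − (ẋ₀/ω)·sinh
numerator   = 0.0509 − (-0.0020)·1.521108 − (-0.0954/3.7303)·1.146198 = 0.083255
denominator = 1 − 1.521108 = -0.521108
p = 0.083255 / -0.521108 = -0.1598

p = -0.1598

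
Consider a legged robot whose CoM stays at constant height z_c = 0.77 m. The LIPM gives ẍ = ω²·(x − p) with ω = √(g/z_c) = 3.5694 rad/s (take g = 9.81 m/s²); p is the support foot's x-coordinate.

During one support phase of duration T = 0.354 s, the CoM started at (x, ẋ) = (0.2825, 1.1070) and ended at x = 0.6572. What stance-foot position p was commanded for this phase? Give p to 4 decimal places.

p = 0.4254

ωT = 3.5694·0.354 = 1.263568; cosh(ωT) = 1.910333, sinh(ωT) = 1.627689
x(T) = p + (x₀−p)·cosh(ωT) + (ẋ₀/ω)·sinh(ωT) ⇒ p·(1 − cosh) = x(T) − x₀·cosh − (ẋ₀/ω)·sinh
numerator   = 0.6572 − (0.2825)·1.910333 − (1.1070/3.5694)·1.627689 = -0.387274
denominator = 1 − 1.910333 = -0.910333
p = -0.387274 / -0.910333 = 0.4254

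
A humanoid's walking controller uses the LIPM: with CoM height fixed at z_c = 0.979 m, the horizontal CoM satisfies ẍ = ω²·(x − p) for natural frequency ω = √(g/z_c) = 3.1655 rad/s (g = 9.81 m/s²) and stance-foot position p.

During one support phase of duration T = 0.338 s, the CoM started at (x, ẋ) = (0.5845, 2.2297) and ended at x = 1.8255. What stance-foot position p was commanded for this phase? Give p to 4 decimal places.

ωT = 3.1655·0.338 = 1.069939; cosh(ωT) = 1.629116, sinh(ωT) = 1.286086
x(T) = p + (x₀−p)·cosh(ωT) + (ẋ₀/ω)·sinh(ωT) ⇒ p·(1 − cosh) = x(T) − x₀·cosh − (ẋ₀/ω)·sinh
numerator   = 1.8255 − (0.5845)·1.629116 − (2.2297/3.1655)·1.286086 = -0.032605
denominator = 1 − 1.629116 = -0.629116
p = -0.032605 / -0.629116 = 0.0518

p = 0.0518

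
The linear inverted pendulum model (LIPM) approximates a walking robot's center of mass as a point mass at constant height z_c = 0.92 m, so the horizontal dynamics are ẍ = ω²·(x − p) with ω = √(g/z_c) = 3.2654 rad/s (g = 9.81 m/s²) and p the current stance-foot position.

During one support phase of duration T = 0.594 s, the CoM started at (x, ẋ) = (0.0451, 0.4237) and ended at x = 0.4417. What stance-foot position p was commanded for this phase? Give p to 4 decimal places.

ωT = 3.2654·0.594 = 1.939648; cosh(ωT) = 3.550027, sinh(ωT) = 3.406272
x(T) = p + (x₀−p)·cosh(ωT) + (ẋ₀/ω)·sinh(ωT) ⇒ p·(1 − cosh) = x(T) − x₀·cosh − (ẋ₀/ω)·sinh
numerator   = 0.4417 − (0.0451)·3.550027 − (0.4237/3.2654)·3.406272 = -0.160385
denominator = 1 − 3.550027 = -2.550027
p = -0.160385 / -2.550027 = 0.0629

p = 0.0629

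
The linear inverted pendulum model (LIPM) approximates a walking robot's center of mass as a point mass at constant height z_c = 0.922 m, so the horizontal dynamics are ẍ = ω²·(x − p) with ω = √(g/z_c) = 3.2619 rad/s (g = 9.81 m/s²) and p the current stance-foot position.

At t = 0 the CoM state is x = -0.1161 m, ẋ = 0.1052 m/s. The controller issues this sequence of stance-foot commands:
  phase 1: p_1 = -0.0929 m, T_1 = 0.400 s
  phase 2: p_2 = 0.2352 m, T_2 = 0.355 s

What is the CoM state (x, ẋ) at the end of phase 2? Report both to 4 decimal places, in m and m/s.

x = -0.2878, ẋ = -1.3545

phase 1: p=-0.0929, T=0.400, ωT=1.304760, cosh=1.979021, sinh=1.707783; start (x,ẋ)=(-0.116100, 0.105200) → end (x,ẋ)=(-0.083735, 0.078955)
phase 2: p=0.2352, T=0.355, ωT=1.157974, cosh=1.748800, sinh=1.434678; start (x,ẋ)=(-0.083735, 0.078955) → end (x,ẋ)=(-0.287828, -1.354470)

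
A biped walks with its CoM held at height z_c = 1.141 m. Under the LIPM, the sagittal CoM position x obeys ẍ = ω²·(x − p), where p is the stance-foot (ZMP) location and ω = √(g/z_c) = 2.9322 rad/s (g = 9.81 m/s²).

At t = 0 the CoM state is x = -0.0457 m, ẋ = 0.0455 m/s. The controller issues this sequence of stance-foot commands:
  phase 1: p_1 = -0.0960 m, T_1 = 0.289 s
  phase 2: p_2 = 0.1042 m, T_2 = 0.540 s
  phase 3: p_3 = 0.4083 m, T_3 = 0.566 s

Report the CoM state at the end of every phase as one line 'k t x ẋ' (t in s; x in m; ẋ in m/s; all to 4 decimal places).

1 0.2890 -0.0118 0.2033
2 0.8290 -0.0283 -0.2771
3 1.3950 -1.0205 -3.9986

phase 1: p=-0.0960, T=0.289, ωT=0.847406, cosh=1.381055, sinh=0.952530; start (x,ẋ)=(-0.045700, 0.045500) → end (x,ẋ)=(-0.011752, 0.203326)
phase 2: p=0.1042, T=0.540, ωT=1.583388, cosh=2.538355, sinh=2.333077; start (x,ẋ)=(-0.011752, 0.203326) → end (x,ẋ)=(-0.028346, -0.277120)
phase 3: p=0.4083, T=0.566, ωT=1.659625, cosh=2.723775, sinh=2.533565; start (x,ẋ)=(-0.028346, -0.277120) → end (x,ẋ)=(-1.020471, -3.998622)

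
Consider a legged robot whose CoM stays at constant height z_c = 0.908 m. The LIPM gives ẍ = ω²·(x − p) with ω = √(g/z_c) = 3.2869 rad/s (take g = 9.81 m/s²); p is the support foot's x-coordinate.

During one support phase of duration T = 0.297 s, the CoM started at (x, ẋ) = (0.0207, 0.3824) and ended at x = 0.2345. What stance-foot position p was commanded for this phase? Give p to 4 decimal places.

ωT = 3.2869·0.297 = 0.976209; cosh(ωT) = 1.515556, sinh(ωT) = 1.138819
x(T) = p + (x₀−p)·cosh(ωT) + (ẋ₀/ω)·sinh(ωT) ⇒ p·(1 − cosh) = x(T) − x₀·cosh − (ẋ₀/ω)·sinh
numerator   = 0.2345 − (0.0207)·1.515556 − (0.3824/3.2869)·1.138819 = 0.070637
denominator = 1 − 1.515556 = -0.515556
p = 0.070637 / -0.515556 = -0.1370

p = -0.1370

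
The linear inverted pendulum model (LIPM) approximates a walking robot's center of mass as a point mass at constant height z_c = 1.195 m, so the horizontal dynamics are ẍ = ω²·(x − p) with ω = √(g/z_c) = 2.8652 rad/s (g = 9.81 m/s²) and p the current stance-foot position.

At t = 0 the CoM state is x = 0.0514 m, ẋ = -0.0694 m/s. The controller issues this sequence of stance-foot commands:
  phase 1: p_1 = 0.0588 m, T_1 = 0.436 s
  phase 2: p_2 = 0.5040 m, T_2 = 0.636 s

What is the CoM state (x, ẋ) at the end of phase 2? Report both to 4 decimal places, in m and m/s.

x = -1.2497, ẋ = -4.8207

phase 1: p=0.0588, T=0.436, ωT=1.249227, cosh=1.887186, sinh=1.600460; start (x,ẋ)=(0.051400, -0.069400) → end (x,ẋ)=(0.006069, -0.164904)
phase 2: p=0.5040, T=0.636, ωT=1.822267, cosh=3.173763, sinh=3.012104; start (x,ẋ)=(0.006069, -0.164904) → end (x,ẋ)=(-1.249675, -4.820652)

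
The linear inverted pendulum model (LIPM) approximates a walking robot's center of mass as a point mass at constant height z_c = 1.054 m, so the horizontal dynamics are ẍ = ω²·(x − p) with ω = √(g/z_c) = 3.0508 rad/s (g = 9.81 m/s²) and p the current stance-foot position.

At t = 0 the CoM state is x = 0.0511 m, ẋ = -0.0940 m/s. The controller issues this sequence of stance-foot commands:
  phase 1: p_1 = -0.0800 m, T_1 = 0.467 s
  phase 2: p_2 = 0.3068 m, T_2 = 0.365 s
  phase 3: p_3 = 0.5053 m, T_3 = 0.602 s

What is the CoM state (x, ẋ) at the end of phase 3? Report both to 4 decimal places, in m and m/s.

phase 1: p=-0.0800, T=0.467, ωT=1.424724, cosh=2.198642, sinh=1.958067; start (x,ẋ)=(0.051100, -0.094000) → end (x,ẋ)=(0.147911, 0.576476)
phase 2: p=0.3068, T=0.365, ωT=1.113542, cosh=1.686759, sinh=1.358366; start (x,ẋ)=(0.147911, 0.576476) → end (x,ẋ)=(0.295467, 0.313923)
phase 3: p=0.5053, T=0.602, ωT=1.836582, cosh=3.217206, sinh=3.057845; start (x,ẋ)=(0.295467, 0.313923) → end (x,ẋ)=(0.144873, -0.947546)

x = 0.1449, ẋ = -0.9475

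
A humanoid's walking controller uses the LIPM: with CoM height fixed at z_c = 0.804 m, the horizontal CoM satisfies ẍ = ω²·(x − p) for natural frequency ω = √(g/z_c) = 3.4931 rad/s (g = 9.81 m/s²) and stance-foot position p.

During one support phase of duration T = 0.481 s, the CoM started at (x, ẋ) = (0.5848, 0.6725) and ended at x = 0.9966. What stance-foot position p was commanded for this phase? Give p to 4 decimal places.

ωT = 3.4931·0.481 = 1.680181; cosh(ωT) = 2.776434, sinh(ωT) = 2.590094
x(T) = p + (x₀−p)·cosh(ωT) + (ẋ₀/ω)·sinh(ωT) ⇒ p·(1 − cosh) = x(T) − x₀·cosh − (ẋ₀/ω)·sinh
numerator   = 0.9966 − (0.5848)·2.776434 − (0.6725/3.4931)·2.590094 = -1.125710
denominator = 1 − 2.776434 = -1.776434
p = -1.125710 / -1.776434 = 0.6337

p = 0.6337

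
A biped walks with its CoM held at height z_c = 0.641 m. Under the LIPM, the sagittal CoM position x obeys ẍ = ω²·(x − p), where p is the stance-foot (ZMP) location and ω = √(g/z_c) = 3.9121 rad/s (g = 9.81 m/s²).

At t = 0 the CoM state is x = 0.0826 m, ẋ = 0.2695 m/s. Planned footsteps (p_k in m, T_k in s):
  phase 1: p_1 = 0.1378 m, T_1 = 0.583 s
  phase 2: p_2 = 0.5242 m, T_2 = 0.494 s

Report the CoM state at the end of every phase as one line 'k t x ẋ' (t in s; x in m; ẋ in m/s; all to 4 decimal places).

1 0.5830 0.1984 0.2868
2 1.0770 -0.3766 -3.2981

phase 1: p=0.1378, T=0.583, ωT=2.280754, cosh=4.943132, sinh=4.840925; start (x,ẋ)=(0.082600, 0.269500) → end (x,ẋ)=(0.198425, 0.286786)
phase 2: p=0.5242, T=0.494, ωT=1.932577, cosh=3.526032, sinh=3.381258; start (x,ẋ)=(0.198425, 0.286786) → end (x,ẋ)=(-0.376622, -3.298077)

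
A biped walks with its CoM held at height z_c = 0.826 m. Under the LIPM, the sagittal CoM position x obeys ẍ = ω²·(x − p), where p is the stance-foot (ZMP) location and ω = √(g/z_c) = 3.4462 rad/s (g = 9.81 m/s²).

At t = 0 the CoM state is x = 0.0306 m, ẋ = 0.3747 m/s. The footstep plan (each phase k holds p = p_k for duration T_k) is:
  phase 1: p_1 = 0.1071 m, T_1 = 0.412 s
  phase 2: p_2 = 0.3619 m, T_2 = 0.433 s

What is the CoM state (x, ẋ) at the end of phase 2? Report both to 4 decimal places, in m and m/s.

x = 0.0581, ẋ = -0.8148

phase 1: p=0.1071, T=0.412, ωT=1.419834, cosh=2.189095, sinh=1.947341; start (x,ẋ)=(0.030600, 0.374700) → end (x,ẋ)=(0.151366, 0.306868)
phase 2: p=0.3619, T=0.433, ωT=1.492205, cosh=2.335882, sinh=2.111006; start (x,ẋ)=(0.151366, 0.306868) → end (x,ẋ)=(0.058092, -0.814819)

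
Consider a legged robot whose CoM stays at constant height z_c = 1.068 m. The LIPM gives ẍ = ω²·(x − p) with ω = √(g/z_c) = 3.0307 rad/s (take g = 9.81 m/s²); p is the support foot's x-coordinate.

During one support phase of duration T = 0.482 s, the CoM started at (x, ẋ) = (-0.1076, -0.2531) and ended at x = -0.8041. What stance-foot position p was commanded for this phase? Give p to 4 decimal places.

p = 0.3065

ωT = 3.0307·0.482 = 1.460797; cosh(ωT) = 2.270723, sinh(ωT) = 2.038672
x(T) = p + (x₀−p)·cosh(ωT) + (ẋ₀/ω)·sinh(ωT) ⇒ p·(1 − cosh) = x(T) − x₀·cosh − (ẋ₀/ω)·sinh
numerator   = -0.8041 − (-0.1076)·2.270723 − (-0.2531/3.0307)·2.038672 = -0.389517
denominator = 1 − 2.270723 = -1.270723
p = -0.389517 / -1.270723 = 0.3065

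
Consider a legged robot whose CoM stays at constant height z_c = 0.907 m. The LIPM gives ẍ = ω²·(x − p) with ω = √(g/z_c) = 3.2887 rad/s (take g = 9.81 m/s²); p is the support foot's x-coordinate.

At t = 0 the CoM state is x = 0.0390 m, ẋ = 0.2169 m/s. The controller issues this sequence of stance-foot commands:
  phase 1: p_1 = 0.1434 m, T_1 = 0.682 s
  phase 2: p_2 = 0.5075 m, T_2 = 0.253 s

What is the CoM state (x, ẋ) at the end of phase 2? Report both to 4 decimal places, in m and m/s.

phase 1: p=0.1434, T=0.682, ωT=2.242893, cosh=4.763350, sinh=4.657199; start (x,ẋ)=(0.039000, 0.216900) → end (x,ẋ)=(-0.046737, -0.565833)
phase 2: p=0.5075, T=0.253, ωT=0.832041, cosh=1.366582, sinh=0.931422; start (x,ẋ)=(-0.046737, -0.565833) → end (x,ẋ)=(-0.410165, -2.470979)

x = -0.4102, ẋ = -2.4710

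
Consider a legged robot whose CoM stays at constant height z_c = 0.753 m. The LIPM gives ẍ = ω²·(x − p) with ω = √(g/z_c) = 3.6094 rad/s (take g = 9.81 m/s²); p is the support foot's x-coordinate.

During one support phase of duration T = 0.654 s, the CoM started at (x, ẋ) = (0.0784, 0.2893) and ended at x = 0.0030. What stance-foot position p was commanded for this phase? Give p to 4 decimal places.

p = 0.1926

ωT = 3.6094·0.654 = 2.360548; cosh(ωT) = 5.345561, sinh(ωT) = 5.251192
x(T) = p + (x₀−p)·cosh(ωT) + (ẋ₀/ω)·sinh(ωT) ⇒ p·(1 − cosh) = x(T) − x₀·cosh − (ẋ₀/ω)·sinh
numerator   = 0.0030 − (0.0784)·5.345561 − (0.2893/3.6094)·5.251192 = -0.836985
denominator = 1 − 5.345561 = -4.345561
p = -0.836985 / -4.345561 = 0.1926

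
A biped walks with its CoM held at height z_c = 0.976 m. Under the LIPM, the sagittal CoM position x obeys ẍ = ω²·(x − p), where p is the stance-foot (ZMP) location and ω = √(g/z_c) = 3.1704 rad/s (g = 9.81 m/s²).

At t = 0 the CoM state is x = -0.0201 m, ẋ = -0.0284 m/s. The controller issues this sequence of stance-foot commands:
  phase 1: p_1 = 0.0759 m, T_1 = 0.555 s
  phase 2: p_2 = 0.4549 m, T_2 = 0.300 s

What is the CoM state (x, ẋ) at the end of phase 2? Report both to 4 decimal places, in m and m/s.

phase 1: p=0.0759, T=0.555, ωT=1.759572, cosh=2.991034, sinh=2.818916; start (x,ẋ)=(-0.020100, -0.028400) → end (x,ẋ)=(-0.236491, -0.942906)
phase 2: p=0.4549, T=0.300, ωT=0.951120, cosh=1.487458, sinh=1.101150; start (x,ẋ)=(-0.236491, -0.942906) → end (x,ẋ)=(-0.901006, -3.816237)

x = -0.9010, ẋ = -3.8162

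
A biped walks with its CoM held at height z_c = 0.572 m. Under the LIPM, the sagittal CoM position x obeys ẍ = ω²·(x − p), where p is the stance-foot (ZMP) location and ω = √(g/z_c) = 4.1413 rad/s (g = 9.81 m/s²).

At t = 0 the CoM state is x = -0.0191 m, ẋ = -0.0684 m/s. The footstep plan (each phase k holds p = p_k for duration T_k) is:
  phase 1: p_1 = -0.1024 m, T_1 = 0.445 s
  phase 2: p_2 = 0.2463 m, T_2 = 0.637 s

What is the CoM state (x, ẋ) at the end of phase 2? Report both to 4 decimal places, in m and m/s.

phase 1: p=-0.1024, T=0.445, ωT=1.842879, cosh=3.236525, sinh=3.078164; start (x,ẋ)=(-0.019100, -0.068400) → end (x,ẋ)=(0.116362, 0.840497)
phase 2: p=0.2463, T=0.637, ωT=2.638008, cosh=7.028411, sinh=6.956907; start (x,ẋ)=(0.116362, 0.840497) → end (x,ẋ)=(0.744979, 2.163756)

x = 0.7450, ẋ = 2.1638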